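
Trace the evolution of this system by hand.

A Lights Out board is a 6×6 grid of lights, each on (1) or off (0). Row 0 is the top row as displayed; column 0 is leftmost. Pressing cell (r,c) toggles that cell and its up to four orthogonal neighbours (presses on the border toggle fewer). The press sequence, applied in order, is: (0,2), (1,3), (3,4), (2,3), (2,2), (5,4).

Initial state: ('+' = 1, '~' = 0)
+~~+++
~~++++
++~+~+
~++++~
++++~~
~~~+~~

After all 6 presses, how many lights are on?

19

0) +~~+++
~~++++
++~+~+
~++++~
++++~~
~~~+~~
1) +++~++
~~~+++
++~+~+
~++++~
++++~~
~~~+~~
2) ++++++
~~+~~+
++~~~+
~++++~
++++~~
~~~+~~
3) ++++++
~~+~~+
++~~++
~++~~+
+++++~
~~~+~~
4) ++++++
~~++~+
++++~+
~+++~+
+++++~
~~~+~~
5) ++++++
~~~+~+
+~~~~+
~+~+~+
+++++~
~~~+~~
6) ++++++
~~~+~+
+~~~~+
~+~+~+
++++~~
~~~~++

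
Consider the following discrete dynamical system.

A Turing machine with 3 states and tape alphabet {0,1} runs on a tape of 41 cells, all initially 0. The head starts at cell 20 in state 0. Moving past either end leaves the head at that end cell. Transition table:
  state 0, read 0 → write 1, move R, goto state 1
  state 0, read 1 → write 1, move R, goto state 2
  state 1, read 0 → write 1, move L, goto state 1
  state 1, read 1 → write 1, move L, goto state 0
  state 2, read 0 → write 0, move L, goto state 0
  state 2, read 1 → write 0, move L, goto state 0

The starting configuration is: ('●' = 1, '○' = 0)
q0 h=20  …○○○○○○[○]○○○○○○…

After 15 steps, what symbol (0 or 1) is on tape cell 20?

gen 0: q0 h=20  …○○○○○○[○]○○○○○○…
gen 1: q1 h=21  …○○○○○●[○]○○○○○○…
gen 2: q1 h=20  …○○○○○○[●]●○○○○○…
gen 3: q0 h=19  …○○○○○○[○]●●○○○○…
gen 4: q1 h=20  …○○○○○●[●]●○○○○○…
gen 5: q0 h=19  …○○○○○○[●]●●○○○○…
gen 6: q2 h=20  …○○○○○●[●]●○○○○○…
gen 7: q0 h=19  …○○○○○○[●]○●○○○○…
gen 8: q2 h=20  …○○○○○●[○]●○○○○○…
gen 9: q0 h=19  …○○○○○○[●]○●○○○○…
gen 10: q2 h=20  …○○○○○●[○]●○○○○○…
gen 11: q0 h=19  …○○○○○○[●]○●○○○○…
gen 12: q2 h=20  …○○○○○●[○]●○○○○○…
gen 13: q0 h=19  …○○○○○○[●]○●○○○○…
gen 14: q2 h=20  …○○○○○●[○]●○○○○○…
gen 15: q0 h=19  …○○○○○○[●]○●○○○○…

0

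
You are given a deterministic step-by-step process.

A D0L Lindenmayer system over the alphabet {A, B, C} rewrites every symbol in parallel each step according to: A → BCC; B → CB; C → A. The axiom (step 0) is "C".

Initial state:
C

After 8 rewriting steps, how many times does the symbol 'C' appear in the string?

42

[0] C
[1] A
[2] BCC
[3] CBAA
[4] ACBBCCBCC
[5] BCCACBCBAACBAA
[6] CBAABCCACBACBBCCBCCACBBCCBCC
[7] ACBBCCBCCCBAABCCACBBCCACBCBAACBAABCCACBCBAACBAA
[8] BCCACBCBAACBAAACBBCCBCCCBAABCCACBCBAABCCACBACBBCCBCCACBBCCBCCCBAABCCACBACBBCCBCCACBBCCBCC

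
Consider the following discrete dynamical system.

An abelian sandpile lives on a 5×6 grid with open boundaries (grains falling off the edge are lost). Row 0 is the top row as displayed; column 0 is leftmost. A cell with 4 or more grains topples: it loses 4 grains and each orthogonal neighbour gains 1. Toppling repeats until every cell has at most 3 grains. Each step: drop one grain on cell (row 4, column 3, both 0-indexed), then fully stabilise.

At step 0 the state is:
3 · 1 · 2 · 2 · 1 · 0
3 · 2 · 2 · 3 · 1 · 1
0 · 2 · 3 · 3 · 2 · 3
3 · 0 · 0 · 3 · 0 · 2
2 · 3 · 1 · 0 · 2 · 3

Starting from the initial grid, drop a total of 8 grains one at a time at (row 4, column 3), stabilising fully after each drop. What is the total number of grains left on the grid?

step 0: 3 · 1 · 2 · 2 · 1 · 0
3 · 2 · 2 · 3 · 1 · 1
0 · 2 · 3 · 3 · 2 · 3
3 · 0 · 0 · 3 · 0 · 2
2 · 3 · 1 · 0 · 2 · 3
step 1: 3 · 1 · 2 · 2 · 1 · 0
3 · 2 · 2 · 3 · 1 · 1
0 · 2 · 3 · 3 · 2 · 3
3 · 0 · 0 · 3 · 0 · 2
2 · 3 · 1 · 1 · 2 · 3
step 2: 3 · 1 · 2 · 2 · 1 · 0
3 · 2 · 2 · 3 · 1 · 1
0 · 2 · 3 · 3 · 2 · 3
3 · 0 · 0 · 3 · 0 · 2
2 · 3 · 1 · 2 · 2 · 3
step 3: 3 · 1 · 2 · 2 · 1 · 0
3 · 2 · 2 · 3 · 1 · 1
0 · 2 · 3 · 3 · 2 · 3
3 · 0 · 0 · 3 · 0 · 2
2 · 3 · 1 · 3 · 2 · 3
step 4: 3 · 1 · 3 · 3 · 1 · 0
3 · 3 · 0 · 1 · 2 · 1
0 · 3 · 1 · 2 · 3 · 3
3 · 0 · 2 · 1 · 1 · 2
2 · 3 · 2 · 1 · 3 · 3
step 5: 3 · 1 · 3 · 3 · 1 · 0
3 · 3 · 0 · 1 · 2 · 1
0 · 3 · 1 · 2 · 3 · 3
3 · 0 · 2 · 1 · 1 · 2
2 · 3 · 2 · 2 · 3 · 3
step 6: 3 · 1 · 3 · 3 · 1 · 0
3 · 3 · 0 · 1 · 2 · 1
0 · 3 · 1 · 2 · 3 · 3
3 · 0 · 2 · 1 · 1 · 2
2 · 3 · 2 · 3 · 3 · 3
step 7: 3 · 1 · 3 · 3 · 1 · 0
3 · 3 · 0 · 1 · 2 · 1
0 · 3 · 1 · 2 · 3 · 3
3 · 0 · 2 · 2 · 2 · 3
2 · 3 · 3 · 1 · 1 · 0
step 8: 3 · 1 · 3 · 3 · 1 · 0
3 · 3 · 0 · 1 · 2 · 1
0 · 3 · 1 · 2 · 3 · 3
3 · 0 · 2 · 2 · 2 · 3
2 · 3 · 3 · 2 · 1 · 0

56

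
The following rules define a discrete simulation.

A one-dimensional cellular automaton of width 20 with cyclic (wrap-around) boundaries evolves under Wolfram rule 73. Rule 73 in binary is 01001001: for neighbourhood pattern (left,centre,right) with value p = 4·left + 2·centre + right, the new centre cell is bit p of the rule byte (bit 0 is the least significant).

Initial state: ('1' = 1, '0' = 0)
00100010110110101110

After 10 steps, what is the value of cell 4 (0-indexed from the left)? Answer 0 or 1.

1

step 0: 00100010110110101110
step 1: 10001000110110001010
step 2: 00100010110110100000
step 3: 10001000110110001111
step 4: 10100010110110101000
step 5: 00001000110110000010
step 6: 11100010110110111000
step 7: 10101000110110101010
step 8: 00000010110110000000
step 9: 11111000110110111111
step 10: 00001010110110100000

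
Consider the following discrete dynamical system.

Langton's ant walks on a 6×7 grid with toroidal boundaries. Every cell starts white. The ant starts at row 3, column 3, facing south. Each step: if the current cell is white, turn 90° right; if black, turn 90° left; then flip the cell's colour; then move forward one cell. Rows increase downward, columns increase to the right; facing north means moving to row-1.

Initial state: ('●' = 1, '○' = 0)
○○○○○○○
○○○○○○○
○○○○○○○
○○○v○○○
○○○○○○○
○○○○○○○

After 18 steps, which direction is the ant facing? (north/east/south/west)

[0] ○○○○○○○
○○○○○○○
○○○○○○○
○○○v○○○
○○○○○○○
○○○○○○○
[1] ○○○○○○○
○○○○○○○
○○○○○○○
○○<●○○○
○○○○○○○
○○○○○○○
[2] ○○○○○○○
○○○○○○○
○○^○○○○
○○●●○○○
○○○○○○○
○○○○○○○
[3] ○○○○○○○
○○○○○○○
○○●>○○○
○○●●○○○
○○○○○○○
○○○○○○○
[4] ○○○○○○○
○○○○○○○
○○●●○○○
○○●v○○○
○○○○○○○
○○○○○○○
[5] ○○○○○○○
○○○○○○○
○○●●○○○
○○●○>○○
○○○○○○○
○○○○○○○
[6] ○○○○○○○
○○○○○○○
○○●●○○○
○○●○●○○
○○○○v○○
○○○○○○○
[7] ○○○○○○○
○○○○○○○
○○●●○○○
○○●○●○○
○○○<●○○
○○○○○○○
[8] ○○○○○○○
○○○○○○○
○○●●○○○
○○●^●○○
○○○●●○○
○○○○○○○
[9] ○○○○○○○
○○○○○○○
○○●●○○○
○○●●>○○
○○○●●○○
○○○○○○○
[10] ○○○○○○○
○○○○○○○
○○●●^○○
○○●●○○○
○○○●●○○
○○○○○○○
[11] ○○○○○○○
○○○○○○○
○○●●●>○
○○●●○○○
○○○●●○○
○○○○○○○
[12] ○○○○○○○
○○○○○○○
○○●●●●○
○○●●○v○
○○○●●○○
○○○○○○○
[13] ○○○○○○○
○○○○○○○
○○●●●●○
○○●●<●○
○○○●●○○
○○○○○○○
[14] ○○○○○○○
○○○○○○○
○○●●^●○
○○●●●●○
○○○●●○○
○○○○○○○
[15] ○○○○○○○
○○○○○○○
○○●<○●○
○○●●●●○
○○○●●○○
○○○○○○○
[16] ○○○○○○○
○○○○○○○
○○●○○●○
○○●v●●○
○○○●●○○
○○○○○○○
[17] ○○○○○○○
○○○○○○○
○○●○○●○
○○●○>●○
○○○●●○○
○○○○○○○
[18] ○○○○○○○
○○○○○○○
○○●○^●○
○○●○○●○
○○○●●○○
○○○○○○○

north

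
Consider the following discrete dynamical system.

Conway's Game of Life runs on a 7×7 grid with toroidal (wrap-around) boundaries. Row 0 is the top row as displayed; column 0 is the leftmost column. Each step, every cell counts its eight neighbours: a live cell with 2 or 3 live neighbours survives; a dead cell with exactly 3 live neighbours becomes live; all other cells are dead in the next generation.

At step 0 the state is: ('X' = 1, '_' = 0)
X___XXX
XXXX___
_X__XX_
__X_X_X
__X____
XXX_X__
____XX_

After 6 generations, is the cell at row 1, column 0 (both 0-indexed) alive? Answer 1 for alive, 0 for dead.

1

k=0  X___XXX
XXXX___
_X__XX_
__X_X_X
__X____
XXX_X__
____XX_
k=1  X_X____
__XX___
____XXX
_XX_X__
X_X__X_
_XX_XX_
_______
k=2  _XXX___
_XXXXXX
_X__XX_
XXX_X__
X____XX
_XXXXXX
__XX___
k=3  X____X_
______X
_______
__XXX__
_______
_X_____
X____X_
k=4  X____X_
______X
___X___
___X___
__XX___
_______
XX_____
k=5  XX_____
______X
_______
___XX__
__XX___
_XX____
XX____X
k=6  _X_____
X______
_______
__XXX__
_X__X__
___X___
______X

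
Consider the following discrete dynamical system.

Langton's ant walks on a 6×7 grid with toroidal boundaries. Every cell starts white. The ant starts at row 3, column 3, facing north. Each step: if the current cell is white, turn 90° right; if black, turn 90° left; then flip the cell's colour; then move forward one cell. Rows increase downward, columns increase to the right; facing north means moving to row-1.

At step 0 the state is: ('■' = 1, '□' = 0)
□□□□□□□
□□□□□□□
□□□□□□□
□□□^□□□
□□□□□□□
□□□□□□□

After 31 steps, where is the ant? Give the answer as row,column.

4,1

k=0  □□□□□□□
□□□□□□□
□□□□□□□
□□□^□□□
□□□□□□□
□□□□□□□
k=1  □□□□□□□
□□□□□□□
□□□□□□□
□□□■>□□
□□□□□□□
□□□□□□□
k=2  □□□□□□□
□□□□□□□
□□□□□□□
□□□■■□□
□□□□v□□
□□□□□□□
k=3  □□□□□□□
□□□□□□□
□□□□□□□
□□□■■□□
□□□<■□□
□□□□□□□
k=4  □□□□□□□
□□□□□□□
□□□□□□□
□□□^■□□
□□□■■□□
□□□□□□□
k=5  □□□□□□□
□□□□□□□
□□□□□□□
□□<□■□□
□□□■■□□
□□□□□□□
k=6  □□□□□□□
□□□□□□□
□□^□□□□
□□■□■□□
□□□■■□□
□□□□□□□
k=7  □□□□□□□
□□□□□□□
□□■>□□□
□□■□■□□
□□□■■□□
□□□□□□□
k=8  □□□□□□□
□□□□□□□
□□■■□□□
□□■v■□□
□□□■■□□
□□□□□□□
k=9  □□□□□□□
□□□□□□□
□□■■□□□
□□<■■□□
□□□■■□□
□□□□□□□
k=10  □□□□□□□
□□□□□□□
□□■■□□□
□□□■■□□
□□v■■□□
□□□□□□□
k=11  □□□□□□□
□□□□□□□
□□■■□□□
□□□■■□□
□<■■■□□
□□□□□□□
k=12  □□□□□□□
□□□□□□□
□□■■□□□
□^□■■□□
□■■■■□□
□□□□□□□
k=13  □□□□□□□
□□□□□□□
□□■■□□□
□■>■■□□
□■■■■□□
□□□□□□□
k=14  □□□□□□□
□□□□□□□
□□■■□□□
□■■■■□□
□■v■■□□
□□□□□□□
k=15  □□□□□□□
□□□□□□□
□□■■□□□
□■■■■□□
□■□>■□□
□□□□□□□
k=16  □□□□□□□
□□□□□□□
□□■■□□□
□■■^■□□
□■□□■□□
□□□□□□□
k=17  □□□□□□□
□□□□□□□
□□■■□□□
□■<□■□□
□■□□■□□
□□□□□□□
k=18  □□□□□□□
□□□□□□□
□□■■□□□
□■□□■□□
□■v□■□□
□□□□□□□
k=19  □□□□□□□
□□□□□□□
□□■■□□□
□■□□■□□
□<■□■□□
□□□□□□□
k=20  □□□□□□□
□□□□□□□
□□■■□□□
□■□□■□□
□□■□■□□
□v□□□□□
k=21  □□□□□□□
□□□□□□□
□□■■□□□
□■□□■□□
□□■□■□□
<■□□□□□
k=22  □□□□□□□
□□□□□□□
□□■■□□□
□■□□■□□
^□■□■□□
■■□□□□□
k=23  □□□□□□□
□□□□□□□
□□■■□□□
□■□□■□□
■>■□■□□
■■□□□□□
k=24  □□□□□□□
□□□□□□□
□□■■□□□
□■□□■□□
■■■□■□□
■v□□□□□
k=25  □□□□□□□
□□□□□□□
□□■■□□□
□■□□■□□
■■■□■□□
■□>□□□□
k=26  □□v□□□□
□□□□□□□
□□■■□□□
□■□□■□□
■■■□■□□
■□■□□□□
k=27  □<■□□□□
□□□□□□□
□□■■□□□
□■□□■□□
■■■□■□□
■□■□□□□
k=28  □■■□□□□
□□□□□□□
□□■■□□□
□■□□■□□
■■■□■□□
■^■□□□□
k=29  □■■□□□□
□□□□□□□
□□■■□□□
□■□□■□□
■■■□■□□
■■>□□□□
k=30  □■■□□□□
□□□□□□□
□□■■□□□
□■□□■□□
■■^□■□□
■■□□□□□
k=31  □■■□□□□
□□□□□□□
□□■■□□□
□■□□■□□
■<□□■□□
■■□□□□□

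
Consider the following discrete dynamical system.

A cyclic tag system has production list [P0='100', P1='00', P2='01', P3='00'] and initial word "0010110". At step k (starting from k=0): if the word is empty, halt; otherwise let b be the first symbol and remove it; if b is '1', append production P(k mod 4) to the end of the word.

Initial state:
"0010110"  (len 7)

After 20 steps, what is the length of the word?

gen 0: "0010110"  (len 7)
gen 1: "010110"  (len 6)
gen 2: "10110"  (len 5)
gen 3: "011001"  (len 6)
gen 4: "11001"  (len 5)
gen 5: "1001100"  (len 7)
gen 6: "00110000"  (len 8)
gen 7: "0110000"  (len 7)
gen 8: "110000"  (len 6)
gen 9: "10000100"  (len 8)
gen 10: "000010000"  (len 9)
gen 11: "00010000"  (len 8)
gen 12: "0010000"  (len 7)
gen 13: "010000"  (len 6)
gen 14: "10000"  (len 5)
gen 15: "000001"  (len 6)
gen 16: "00001"  (len 5)
gen 17: "0001"  (len 4)
gen 18: "001"  (len 3)
gen 19: "01"  (len 2)
gen 20: "1"  (len 1)

1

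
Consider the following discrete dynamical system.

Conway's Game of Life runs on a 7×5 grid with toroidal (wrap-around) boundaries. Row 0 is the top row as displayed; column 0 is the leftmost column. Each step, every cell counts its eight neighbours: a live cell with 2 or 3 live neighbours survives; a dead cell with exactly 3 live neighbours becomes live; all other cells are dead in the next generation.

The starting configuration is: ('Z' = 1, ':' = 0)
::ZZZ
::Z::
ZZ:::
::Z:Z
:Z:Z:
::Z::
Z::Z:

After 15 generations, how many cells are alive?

4

[0] ::ZZZ
::Z::
ZZ:::
::Z:Z
:Z:Z:
::Z::
Z::Z:
[1] :ZZ:Z
Z:Z:Z
ZZZZ:
::ZZZ
:Z:Z:
:ZZZZ
:Z:::
[2] ::Z:Z
:::::
:::::
:::::
:Z:::
:Z:ZZ
::::Z
[3] :::Z:
:::::
:::::
:::::
Z:Z::
::ZZZ
::Z:Z
[4] :::Z:
:::::
:::::
:::::
:ZZ:Z
Z:Z:Z
::Z:Z
[5] :::Z:
:::::
:::::
:::::
:ZZ:Z
::Z:Z
ZZZ:Z
[6] ZZZZZ
:::::
:::::
:::::
ZZZ::
::::Z
ZZZ:Z
[7] :::::
ZZZZZ
:::::
:Z:::
ZZ:::
::::Z
:::::
[8] ZZZZZ
ZZZZZ
:::ZZ
ZZ:::
ZZ:::
Z::::
:::::
[9] :::::
:::::
:::::
:ZZ::
::::Z
ZZ:::
::ZZ:
[10] :::::
:::::
:::::
:::::
::Z::
ZZZZZ
:ZZ::
[11] :::::
:::::
:::::
:::::
Z:Z:Z
Z:::Z
::::Z
[12] :::::
:::::
:::::
:::::
ZZ:ZZ
:Z:::
Z:::Z
[13] :::::
:::::
:::::
Z:::Z
ZZZ:Z
:ZZZ:
Z::::
[14] :::::
:::::
:::::
:::ZZ
:::::
:::Z:
:ZZ::
[15] :::::
:::::
:::::
:::::
:::ZZ
::Z::
::Z::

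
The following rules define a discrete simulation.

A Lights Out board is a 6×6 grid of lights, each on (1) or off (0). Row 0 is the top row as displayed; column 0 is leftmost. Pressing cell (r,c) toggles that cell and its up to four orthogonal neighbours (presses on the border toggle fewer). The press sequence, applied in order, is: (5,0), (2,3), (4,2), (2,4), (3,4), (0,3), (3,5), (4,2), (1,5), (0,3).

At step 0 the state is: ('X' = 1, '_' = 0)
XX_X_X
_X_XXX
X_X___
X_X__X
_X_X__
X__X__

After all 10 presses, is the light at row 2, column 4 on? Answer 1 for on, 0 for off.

0) XX_X_X
_X_XXX
X_X___
X_X__X
_X_X__
X__X__
1) XX_X_X
_X_XXX
X_X___
X_X__X
XX_X__
_X_X__
2) XX_X_X
_X__XX
X__XX_
X_XX_X
XX_X__
_X_X__
3) XX_X_X
_X__XX
X__XX_
X__X_X
X_X___
_XXX__
4) XX_X_X
_X___X
X____X
X__XXX
X_X___
_XXX__
5) XX_X_X
_X___X
X___XX
X_____
X_X_X_
_XXX__
6) XXX_XX
_X_X_X
X___XX
X_____
X_X_X_
_XXX__
7) XXX_XX
_X_X_X
X___X_
X___XX
X_X_XX
_XXX__
8) XXX_XX
_X_X_X
X___X_
X_X_XX
XX_XXX
_X_X__
9) XXX_X_
_X_XX_
X___XX
X_X_XX
XX_XXX
_X_X__
10) XX_X__
_X__X_
X___XX
X_X_XX
XX_XXX
_X_X__

1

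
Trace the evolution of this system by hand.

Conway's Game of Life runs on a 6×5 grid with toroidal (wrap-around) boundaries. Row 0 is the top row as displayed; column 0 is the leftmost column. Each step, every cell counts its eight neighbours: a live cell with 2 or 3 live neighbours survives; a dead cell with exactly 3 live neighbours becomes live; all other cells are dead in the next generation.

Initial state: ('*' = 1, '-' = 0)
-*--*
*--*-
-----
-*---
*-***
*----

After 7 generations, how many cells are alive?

[0] -*--*
*--*-
-----
-*---
*-***
*----
[1] -*--*
*---*
-----
*****
*-***
--*--
[2] -*-**
*---*
--*--
-----
-----
--*--
[3] -****
***-*
-----
-----
-----
--**-
[4] -----
----*
**---
-----
-----
-*--*
[5] *----
*----
*----
-----
-----
-----
[6] -----
**--*
-----
-----
-----
-----
[7] *----
*----
*----
-----
-----
-----

3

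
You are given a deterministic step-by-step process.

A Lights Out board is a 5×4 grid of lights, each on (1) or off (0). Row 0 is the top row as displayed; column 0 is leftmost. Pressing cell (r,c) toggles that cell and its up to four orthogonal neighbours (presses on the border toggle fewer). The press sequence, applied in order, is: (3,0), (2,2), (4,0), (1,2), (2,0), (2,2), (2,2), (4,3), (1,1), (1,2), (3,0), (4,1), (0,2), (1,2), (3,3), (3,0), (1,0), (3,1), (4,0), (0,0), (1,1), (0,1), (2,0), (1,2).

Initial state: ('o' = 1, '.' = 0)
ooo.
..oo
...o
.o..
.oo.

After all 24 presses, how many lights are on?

t=0: ooo.
..oo
...o
.o..
.oo.
t=1: ooo.
..oo
o..o
o...
ooo.
t=2: ooo.
...o
ooo.
o.o.
ooo.
t=3: ooo.
...o
ooo.
..o.
..o.
t=4: oo..
.oo.
oo..
..o.
..o.
t=5: oo..
ooo.
....
o.o.
..o.
t=6: oo..
oo..
.ooo
o...
..o.
t=7: oo..
ooo.
....
o.o.
..o.
t=8: oo..
ooo.
....
o.oo
...o
t=9: o...
....
.o..
o.oo
...o
t=10: o.o.
.ooo
.oo.
o.oo
...o
t=11: o.o.
.ooo
ooo.
.ooo
o..o
t=12: o.o.
.ooo
ooo.
..oo
.ooo
t=13: oo.o
.o.o
ooo.
..oo
.ooo
t=14: oooo
..o.
oo..
..oo
.ooo
t=15: oooo
..o.
oo.o
....
.oo.
t=16: oooo
..o.
.o.o
oo..
ooo.
t=17: .ooo
ooo.
oo.o
oo..
ooo.
t=18: .ooo
ooo.
o..o
..o.
o.o.
t=19: .ooo
ooo.
o..o
o.o.
.oo.
t=20: o.oo
.oo.
o..o
o.o.
.oo.
t=21: oooo
o...
oo.o
o.o.
.oo.
t=22: ...o
oo..
oo.o
o.o.
.oo.
t=23: ...o
.o..
...o
..o.
.oo.
t=24: ..oo
..oo
..oo
..o.
.oo.

9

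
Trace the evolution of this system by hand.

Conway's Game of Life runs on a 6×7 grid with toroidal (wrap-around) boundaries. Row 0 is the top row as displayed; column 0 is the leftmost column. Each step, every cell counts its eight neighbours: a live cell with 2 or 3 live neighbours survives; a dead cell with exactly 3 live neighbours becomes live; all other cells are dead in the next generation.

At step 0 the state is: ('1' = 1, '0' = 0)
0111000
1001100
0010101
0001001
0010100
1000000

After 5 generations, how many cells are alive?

gen 0: 0111000
1001100
0010101
0001001
0010100
1000000
gen 1: 1111100
1000110
1010101
0010100
0001000
0000000
gen 2: 1111111
0000000
1000101
0110110
0001000
0100100
gen 3: 1111111
0010000
1101101
1110111
0101010
0100001
gen 4: 0001111
0000000
0000100
0000000
0001000
0000000
gen 5: 0000110
0001000
0000000
0000000
0000000
0001010

5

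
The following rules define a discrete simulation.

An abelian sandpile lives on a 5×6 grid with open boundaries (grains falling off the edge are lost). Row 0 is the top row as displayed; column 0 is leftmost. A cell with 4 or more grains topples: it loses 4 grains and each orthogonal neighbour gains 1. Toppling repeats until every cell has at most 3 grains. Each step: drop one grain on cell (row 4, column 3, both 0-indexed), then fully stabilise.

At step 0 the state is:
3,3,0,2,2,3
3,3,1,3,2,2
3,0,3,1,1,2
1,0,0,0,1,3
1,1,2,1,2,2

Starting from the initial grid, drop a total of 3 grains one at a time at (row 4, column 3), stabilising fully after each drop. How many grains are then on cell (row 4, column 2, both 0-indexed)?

k=0  3,3,0,2,2,3
3,3,1,3,2,2
3,0,3,1,1,2
1,0,0,0,1,3
1,1,2,1,2,2
k=1  3,3,0,2,2,3
3,3,1,3,2,2
3,0,3,1,1,2
1,0,0,0,1,3
1,1,2,2,2,2
k=2  3,3,0,2,2,3
3,3,1,3,2,2
3,0,3,1,1,2
1,0,0,0,1,3
1,1,2,3,2,2
k=3  3,3,0,2,2,3
3,3,1,3,2,2
3,0,3,1,1,2
1,0,0,1,1,3
1,1,3,0,3,2

3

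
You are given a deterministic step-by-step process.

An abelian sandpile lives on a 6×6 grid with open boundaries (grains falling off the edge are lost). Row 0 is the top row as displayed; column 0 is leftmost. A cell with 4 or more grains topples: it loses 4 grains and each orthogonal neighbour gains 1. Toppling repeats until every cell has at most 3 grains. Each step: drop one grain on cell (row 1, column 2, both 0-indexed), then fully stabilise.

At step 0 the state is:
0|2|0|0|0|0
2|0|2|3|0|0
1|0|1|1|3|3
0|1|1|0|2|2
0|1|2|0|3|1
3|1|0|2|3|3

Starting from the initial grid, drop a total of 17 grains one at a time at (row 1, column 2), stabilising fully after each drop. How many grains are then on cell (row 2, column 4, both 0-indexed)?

1

k=0  0|2|0|0|0|0
2|0|2|3|0|0
1|0|1|1|3|3
0|1|1|0|2|2
0|1|2|0|3|1
3|1|0|2|3|3
k=1  0|2|0|0|0|0
2|0|3|3|0|0
1|0|1|1|3|3
0|1|1|0|2|2
0|1|2|0|3|1
3|1|0|2|3|3
k=2  0|2|1|1|0|0
2|1|1|0|1|0
1|0|2|2|3|3
0|1|1|0|2|2
0|1|2|0|3|1
3|1|0|2|3|3
k=3  0|2|1|1|0|0
2|1|2|0|1|0
1|0|2|2|3|3
0|1|1|0|2|2
0|1|2|0|3|1
3|1|0|2|3|3
k=4  0|2|1|1|0|0
2|1|3|0|1|0
1|0|2|2|3|3
0|1|1|0|2|2
0|1|2|0|3|1
3|1|0|2|3|3
k=5  0|2|2|1|0|0
2|2|0|1|1|0
1|0|3|2|3|3
0|1|1|0|2|2
0|1|2|0|3|1
3|1|0|2|3|3
k=6  0|2|2|1|0|0
2|2|1|1|1|0
1|0|3|2|3|3
0|1|1|0|2|2
0|1|2|0|3|1
3|1|0|2|3|3
k=7  0|2|2|1|0|0
2|2|2|1|1|0
1|0|3|2|3|3
0|1|1|0|2|2
0|1|2|0|3|1
3|1|0|2|3|3
k=8  0|2|2|1|0|0
2|2|3|1|1|0
1|0|3|2|3|3
0|1|1|0|2|2
0|1|2|0|3|1
3|1|0|2|3|3
k=9  0|2|3|1|0|0
2|3|1|2|1|0
1|1|0|3|3|3
0|1|2|0|2|2
0|1|2|0|3|1
3|1|0|2|3|3
k=10  0|2|3|1|0|0
2|3|2|2|1|0
1|1|0|3|3|3
0|1|2|0|2|2
0|1|2|0|3|1
3|1|0|2|3|3
k=11  0|2|3|1|0|0
2|3|3|2|1|0
1|1|0|3|3|3
0|1|2|0|2|2
0|1|2|0|3|1
3|1|0|2|3|3
k=12  1|0|1|2|0|0
3|1|2|3|1|0
1|2|1|3|3|3
0|1|2|0|2|2
0|1|2|0|3|1
3|1|0|2|3|3
k=13  1|0|1|2|0|0
3|1|3|3|1|0
1|2|1|3|3|3
0|1|2|0|2|2
0|1|2|0|3|1
3|1|0|2|3|3
k=14  1|0|2|3|0|0
3|2|1|1|3|1
1|2|3|1|1|0
0|1|2|1|3|3
0|1|2|0|3|1
3|1|0|2|3|3
k=15  1|0|2|3|0|0
3|2|2|1|3|1
1|2|3|1|1|0
0|1|2|1|3|3
0|1|2|0|3|1
3|1|0|2|3|3
k=16  1|0|2|3|0|0
3|2|3|1|3|1
1|2|3|1|1|0
0|1|2|1|3|3
0|1|2|0|3|1
3|1|0|2|3|3
k=17  1|0|3|3|0|0
3|3|1|2|3|1
1|3|0|2|1|0
0|1|3|1|3|3
0|1|2|0|3|1
3|1|0|2|3|3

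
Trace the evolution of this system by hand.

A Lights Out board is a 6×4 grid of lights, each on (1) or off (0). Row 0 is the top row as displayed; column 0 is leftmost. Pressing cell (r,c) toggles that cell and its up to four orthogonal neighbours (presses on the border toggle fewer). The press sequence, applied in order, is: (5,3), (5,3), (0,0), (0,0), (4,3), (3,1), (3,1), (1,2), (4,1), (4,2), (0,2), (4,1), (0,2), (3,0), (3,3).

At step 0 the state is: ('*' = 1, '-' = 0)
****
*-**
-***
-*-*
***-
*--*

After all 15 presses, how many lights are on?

13

[0] ****
*-**
-***
-*-*
***-
*--*
[1] ****
*-**
-***
-*-*
****
*-*-
[2] ****
*-**
-***
-*-*
***-
*--*
[3] --**
--**
-***
-*-*
***-
*--*
[4] ****
*-**
-***
-*-*
***-
*--*
[5] ****
*-**
-***
-*--
**-*
*---
[6] ****
*-**
--**
*-*-
*--*
*---
[7] ****
*-**
-***
-*--
**-*
*---
[8] **-*
**--
-*-*
-*--
**-*
*---
[9] **-*
**--
-*-*
----
--**
**--
[10] **-*
**--
-*-*
--*-
-*--
***-
[11] *-*-
***-
-*-*
--*-
-*--
***-
[12] *-*-
***-
-*-*
-**-
*-*-
*-*-
[13] **-*
**--
-*-*
-**-
*-*-
*-*-
[14] **-*
**--
**-*
*-*-
--*-
*-*-
[15] **-*
**--
**--
*--*
--**
*-*-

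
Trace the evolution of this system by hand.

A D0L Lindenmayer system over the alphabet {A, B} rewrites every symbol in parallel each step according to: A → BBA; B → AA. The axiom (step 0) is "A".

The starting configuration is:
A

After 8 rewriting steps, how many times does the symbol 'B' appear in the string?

882

[0] A
[1] BBA
[2] AAAABBA
[3] BBABBABBABBAAAAABBA
[4] AAAABBAAAAABBAAAAABBAAAAABBABBABBABBABBAAAAABBA
[5] BBABBABBABBAAAAABBABBABBABBABBAAAAABBABBABBABBABBAAAAABBAB…ABBAAAAABBAAAAABBAAAAABBAAAAABBAAAAABBABBABBABBABBAAAAABBA  (len 123)
[6] AAAABBAAAAABBAAAAABBAAAAABBABBABBABBABBAAAAABBAAAAABBAAAAA…ABBAAAAABBAAAAABBAAAAABBAAAAABBAAAAABBABBABBABBABBAAAAABBA  (len 311)
[7] BBABBABBABBAAAAABBABBABBABBABBAAAAABBABBABBABBABBAAAAABBAB…ABBAAAAABBAAAAABBAAAAABBAAAAABBAAAAABBABBABBABBABBAAAAABBA  (len 803)
[8] AAAABBAAAAABBAAAAABBAAAAABBABBABBABBABBAAAAABBAAAAABBAAAAA…ABBAAAAABBAAAAABBAAAAABBAAAAABBAAAAABBABBABBABBABBAAAAABBA  (len 2047)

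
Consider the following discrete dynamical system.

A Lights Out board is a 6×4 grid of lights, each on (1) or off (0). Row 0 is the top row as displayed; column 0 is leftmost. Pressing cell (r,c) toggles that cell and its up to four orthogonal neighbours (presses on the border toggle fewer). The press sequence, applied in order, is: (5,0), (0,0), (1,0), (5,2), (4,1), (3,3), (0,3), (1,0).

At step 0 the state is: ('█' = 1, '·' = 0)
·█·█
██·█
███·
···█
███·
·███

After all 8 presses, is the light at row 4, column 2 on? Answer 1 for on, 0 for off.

1

t=0: ·█·█
██·█
███·
···█
███·
·███
t=1: ·█·█
██·█
███·
···█
·██·
█·██
t=2: █··█
·█·█
███·
···█
·██·
█·██
t=3: ···█
█··█
·██·
···█
·██·
█·██
t=4: ···█
█··█
·██·
···█
·█··
██··
t=5: ···█
█··█
·██·
·█·█
█·█·
█···
t=6: ···█
█··█
·███
·██·
█·██
█···
t=7: ··█·
█···
·███
·██·
█·██
█···
t=8: █·█·
·█··
████
·██·
█·██
█···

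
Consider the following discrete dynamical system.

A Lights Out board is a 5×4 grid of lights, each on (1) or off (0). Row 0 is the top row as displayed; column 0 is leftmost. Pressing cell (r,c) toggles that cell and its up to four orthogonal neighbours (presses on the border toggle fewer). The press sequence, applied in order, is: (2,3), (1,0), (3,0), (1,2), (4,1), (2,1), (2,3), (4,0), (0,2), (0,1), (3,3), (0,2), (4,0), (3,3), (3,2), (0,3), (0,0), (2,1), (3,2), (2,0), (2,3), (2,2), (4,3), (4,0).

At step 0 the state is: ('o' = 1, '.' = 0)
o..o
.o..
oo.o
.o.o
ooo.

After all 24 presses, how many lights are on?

13

k=0  o..o
.o..
oo.o
.o.o
ooo.
k=1  o..o
.o.o
ooo.
.o..
ooo.
k=2  ...o
o..o
.oo.
.o..
ooo.
k=3  ...o
o..o
ooo.
o...
.oo.
k=4  ..oo
ooo.
oo..
o...
.oo.
k=5  ..oo
ooo.
oo..
oo..
o...
k=6  ..oo
o.o.
..o.
o...
o...
k=7  ..oo
o.oo
...o
o..o
o...
k=8  ..oo
o.oo
...o
...o
.o..
k=9  .o..
o..o
...o
...o
.o..
k=10  o.o.
oo.o
...o
...o
.o..
k=11  o.o.
oo.o
....
..o.
.o.o
k=12  oo.o
oooo
....
..o.
.o.o
k=13  oo.o
oooo
....
o.o.
o..o
k=14  oo.o
oooo
...o
o..o
o...
k=15  oo.o
oooo
..oo
ooo.
o.o.
k=16  ooo.
ooo.
..oo
ooo.
o.o.
k=17  ..o.
.oo.
..oo
ooo.
o.o.
k=18  ..o.
..o.
oo.o
o.o.
o.o.
k=19  ..o.
..o.
oooo
oo.o
o...
k=20  ..o.
o.o.
..oo
.o.o
o...
k=21  ..o.
o.oo
....
.o..
o...
k=22  ..o.
o..o
.ooo
.oo.
o...
k=23  ..o.
o..o
.ooo
.ooo
o.oo
k=24  ..o.
o..o
.ooo
oooo
.ooo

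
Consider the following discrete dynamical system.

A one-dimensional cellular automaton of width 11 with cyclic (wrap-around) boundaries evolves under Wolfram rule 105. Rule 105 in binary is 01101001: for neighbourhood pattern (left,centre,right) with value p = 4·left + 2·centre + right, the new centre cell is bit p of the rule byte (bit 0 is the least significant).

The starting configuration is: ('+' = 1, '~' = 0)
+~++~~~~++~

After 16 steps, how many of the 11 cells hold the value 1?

7

t=0: +~++~~~~++~
t=1: ~+++~++~+++
t=2: ++~++++++~+
t=3: ~+++~~~~+++
t=4: ++~+~++~+~+
t=5: ~++~++++~++
t=6: +++++~~++++
t=7: ~~~~+~~+~~~
t=8: +++~~~~~~++
t=9: ~~+~++++~+~
t=10: +~~++~~++~~
t=11: ~~~++~~++~~
t=12: ++~++~~++~+
t=13: ~++++~~++++
t=14: ++~~+~~+~~+
t=15: ~+~~~~~~~~+
t=16: +~~++++++~~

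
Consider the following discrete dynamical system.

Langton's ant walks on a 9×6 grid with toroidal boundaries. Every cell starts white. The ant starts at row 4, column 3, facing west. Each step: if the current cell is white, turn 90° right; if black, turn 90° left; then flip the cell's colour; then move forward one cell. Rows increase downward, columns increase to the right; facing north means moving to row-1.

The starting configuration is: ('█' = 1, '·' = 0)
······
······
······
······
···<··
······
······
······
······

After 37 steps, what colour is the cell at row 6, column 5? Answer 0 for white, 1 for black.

0) ······
······
······
······
···<··
······
······
······
······
1) ······
······
······
···^··
···█··
······
······
······
······
2) ······
······
······
···█>·
···█··
······
······
······
······
3) ······
······
······
···██·
···█v·
······
······
······
······
4) ······
······
······
···██·
···<█·
······
······
······
······
5) ······
······
······
···██·
····█·
···v··
······
······
······
6) ······
······
······
···██·
····█·
··<█··
······
······
······
7) ······
······
······
···██·
··^·█·
··██··
······
······
······
8) ······
······
······
···██·
··█>█·
··██··
······
······
······
9) ······
······
······
···██·
··███·
··█v··
······
······
······
10) ······
······
······
···██·
··███·
··█·>·
······
······
······
11) ······
······
······
···██·
··███·
··█·█·
····v·
······
······
12) ······
······
······
···██·
··███·
··█·█·
···<█·
······
······
13) ······
······
······
···██·
··███·
··█^█·
···██·
······
······
14) ······
······
······
···██·
··███·
··██>·
···██·
······
······
15) ······
······
······
···██·
··██^·
··██··
···██·
······
······
16) ······
······
······
···██·
··█<··
··██··
···██·
······
······
17) ······
······
······
···██·
··█···
··█v··
···██·
······
······
18) ······
······
······
···██·
··█···
··█·>·
···██·
······
······
19) ······
······
······
···██·
··█···
··█·█·
···█v·
······
······
20) ······
······
······
···██·
··█···
··█·█·
···█·>
······
······
21) ······
······
······
···██·
··█···
··█·█·
···█·█
·····v
······
22) ······
······
······
···██·
··█···
··█·█·
···█·█
····<█
······
23) ······
······
······
···██·
··█···
··█·█·
···█^█
····██
······
24) ······
······
······
···██·
··█···
··█·█·
···██>
····██
······
25) ······
······
······
···██·
··█···
··█·█^
···██·
····██
······
26) ······
······
······
···██·
··█···
>·█·██
···██·
····██
······
27) ······
······
······
···██·
··█···
█·█·██
v··██·
····██
······
28) ······
······
······
···██·
··█···
█·█·██
█··██<
····██
······
29) ······
······
······
···██·
··█···
█·█·█^
█··███
····██
······
30) ······
······
······
···██·
··█···
█·█·<·
█··███
····██
······
31) ······
······
······
···██·
··█···
█·█···
█··█v█
····██
······
32) ······
······
······
···██·
··█···
█·█···
█··█·>
····██
······
33) ······
······
······
···██·
··█···
█·█··^
█··█··
····██
······
34) ······
······
······
···██·
··█···
>·█··█
█··█··
····██
······
35) ······
······
······
···██·
^·█···
··█··█
█··█··
····██
······
36) ······
······
······
···██·
█>█···
··█··█
█··█··
····██
······
37) ······
······
······
···██·
███···
·v█··█
█··█··
····██
······

0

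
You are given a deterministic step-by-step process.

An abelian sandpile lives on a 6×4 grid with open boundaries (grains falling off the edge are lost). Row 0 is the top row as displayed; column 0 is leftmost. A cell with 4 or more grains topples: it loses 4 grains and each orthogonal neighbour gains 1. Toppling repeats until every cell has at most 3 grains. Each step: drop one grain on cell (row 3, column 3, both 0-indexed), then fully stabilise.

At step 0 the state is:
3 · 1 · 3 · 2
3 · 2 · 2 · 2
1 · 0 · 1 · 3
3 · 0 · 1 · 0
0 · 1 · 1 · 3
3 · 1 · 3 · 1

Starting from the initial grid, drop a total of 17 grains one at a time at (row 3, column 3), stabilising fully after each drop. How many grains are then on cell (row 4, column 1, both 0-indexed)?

t=0: 3 · 1 · 3 · 2
3 · 2 · 2 · 2
1 · 0 · 1 · 3
3 · 0 · 1 · 0
0 · 1 · 1 · 3
3 · 1 · 3 · 1
t=1: 3 · 1 · 3 · 2
3 · 2 · 2 · 2
1 · 0 · 1 · 3
3 · 0 · 1 · 1
0 · 1 · 1 · 3
3 · 1 · 3 · 1
t=2: 3 · 1 · 3 · 2
3 · 2 · 2 · 2
1 · 0 · 1 · 3
3 · 0 · 1 · 2
0 · 1 · 1 · 3
3 · 1 · 3 · 1
t=3: 3 · 1 · 3 · 2
3 · 2 · 2 · 2
1 · 0 · 1 · 3
3 · 0 · 1 · 3
0 · 1 · 1 · 3
3 · 1 · 3 · 1
t=4: 3 · 1 · 3 · 2
3 · 2 · 2 · 3
1 · 0 · 2 · 0
3 · 0 · 2 · 2
0 · 1 · 2 · 0
3 · 1 · 3 · 2
t=5: 3 · 1 · 3 · 2
3 · 2 · 2 · 3
1 · 0 · 2 · 0
3 · 0 · 2 · 3
0 · 1 · 2 · 0
3 · 1 · 3 · 2
t=6: 3 · 1 · 3 · 2
3 · 2 · 2 · 3
1 · 0 · 2 · 1
3 · 0 · 3 · 0
0 · 1 · 2 · 1
3 · 1 · 3 · 2
t=7: 3 · 1 · 3 · 2
3 · 2 · 2 · 3
1 · 0 · 2 · 1
3 · 0 · 3 · 1
0 · 1 · 2 · 1
3 · 1 · 3 · 2
t=8: 3 · 1 · 3 · 2
3 · 2 · 2 · 3
1 · 0 · 2 · 1
3 · 0 · 3 · 2
0 · 1 · 2 · 1
3 · 1 · 3 · 2
t=9: 3 · 1 · 3 · 2
3 · 2 · 2 · 3
1 · 0 · 2 · 1
3 · 0 · 3 · 3
0 · 1 · 2 · 1
3 · 1 · 3 · 2
t=10: 3 · 1 · 3 · 2
3 · 2 · 2 · 3
1 · 0 · 3 · 2
3 · 1 · 0 · 1
0 · 1 · 3 · 2
3 · 1 · 3 · 2
t=11: 3 · 1 · 3 · 2
3 · 2 · 2 · 3
1 · 0 · 3 · 2
3 · 1 · 0 · 2
0 · 1 · 3 · 2
3 · 1 · 3 · 2
t=12: 3 · 1 · 3 · 2
3 · 2 · 2 · 3
1 · 0 · 3 · 2
3 · 1 · 0 · 3
0 · 1 · 3 · 2
3 · 1 · 3 · 2
t=13: 3 · 1 · 3 · 2
3 · 2 · 2 · 3
1 · 0 · 3 · 3
3 · 1 · 1 · 0
0 · 1 · 3 · 3
3 · 1 · 3 · 2
t=14: 3 · 1 · 3 · 2
3 · 2 · 2 · 3
1 · 0 · 3 · 3
3 · 1 · 1 · 1
0 · 1 · 3 · 3
3 · 1 · 3 · 2
t=15: 3 · 1 · 3 · 2
3 · 2 · 2 · 3
1 · 0 · 3 · 3
3 · 1 · 1 · 2
0 · 1 · 3 · 3
3 · 1 · 3 · 2
t=16: 3 · 1 · 3 · 2
3 · 2 · 2 · 3
1 · 0 · 3 · 3
3 · 1 · 1 · 3
0 · 1 · 3 · 3
3 · 1 · 3 · 2
t=17: 3 · 2 · 1 · 0
3 · 3 · 1 · 2
1 · 1 · 2 · 2
3 · 2 · 0 · 3
0 · 2 · 2 · 2
3 · 2 · 1 · 0

2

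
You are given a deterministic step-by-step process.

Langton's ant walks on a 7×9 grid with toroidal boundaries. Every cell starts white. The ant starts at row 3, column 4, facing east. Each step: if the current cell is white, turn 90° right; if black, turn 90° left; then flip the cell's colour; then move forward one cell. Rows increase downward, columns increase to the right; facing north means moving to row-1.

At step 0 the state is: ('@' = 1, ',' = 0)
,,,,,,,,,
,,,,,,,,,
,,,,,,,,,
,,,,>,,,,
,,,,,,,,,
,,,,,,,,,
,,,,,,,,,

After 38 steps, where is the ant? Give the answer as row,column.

2,1

gen 0: ,,,,,,,,,
,,,,,,,,,
,,,,,,,,,
,,,,>,,,,
,,,,,,,,,
,,,,,,,,,
,,,,,,,,,
gen 1: ,,,,,,,,,
,,,,,,,,,
,,,,,,,,,
,,,,@,,,,
,,,,v,,,,
,,,,,,,,,
,,,,,,,,,
gen 2: ,,,,,,,,,
,,,,,,,,,
,,,,,,,,,
,,,,@,,,,
,,,<@,,,,
,,,,,,,,,
,,,,,,,,,
gen 3: ,,,,,,,,,
,,,,,,,,,
,,,,,,,,,
,,,^@,,,,
,,,@@,,,,
,,,,,,,,,
,,,,,,,,,
gen 4: ,,,,,,,,,
,,,,,,,,,
,,,,,,,,,
,,,@>,,,,
,,,@@,,,,
,,,,,,,,,
,,,,,,,,,
gen 5: ,,,,,,,,,
,,,,,,,,,
,,,,^,,,,
,,,@,,,,,
,,,@@,,,,
,,,,,,,,,
,,,,,,,,,
gen 6: ,,,,,,,,,
,,,,,,,,,
,,,,@>,,,
,,,@,,,,,
,,,@@,,,,
,,,,,,,,,
,,,,,,,,,
gen 7: ,,,,,,,,,
,,,,,,,,,
,,,,@@,,,
,,,@,v,,,
,,,@@,,,,
,,,,,,,,,
,,,,,,,,,
gen 8: ,,,,,,,,,
,,,,,,,,,
,,,,@@,,,
,,,@<@,,,
,,,@@,,,,
,,,,,,,,,
,,,,,,,,,
gen 9: ,,,,,,,,,
,,,,,,,,,
,,,,^@,,,
,,,@@@,,,
,,,@@,,,,
,,,,,,,,,
,,,,,,,,,
gen 10: ,,,,,,,,,
,,,,,,,,,
,,,<,@,,,
,,,@@@,,,
,,,@@,,,,
,,,,,,,,,
,,,,,,,,,
gen 11: ,,,,,,,,,
,,,^,,,,,
,,,@,@,,,
,,,@@@,,,
,,,@@,,,,
,,,,,,,,,
,,,,,,,,,
gen 12: ,,,,,,,,,
,,,@>,,,,
,,,@,@,,,
,,,@@@,,,
,,,@@,,,,
,,,,,,,,,
,,,,,,,,,
gen 13: ,,,,,,,,,
,,,@@,,,,
,,,@v@,,,
,,,@@@,,,
,,,@@,,,,
,,,,,,,,,
,,,,,,,,,
gen 14: ,,,,,,,,,
,,,@@,,,,
,,,<@@,,,
,,,@@@,,,
,,,@@,,,,
,,,,,,,,,
,,,,,,,,,
gen 15: ,,,,,,,,,
,,,@@,,,,
,,,,@@,,,
,,,v@@,,,
,,,@@,,,,
,,,,,,,,,
,,,,,,,,,
gen 16: ,,,,,,,,,
,,,@@,,,,
,,,,@@,,,
,,,,>@,,,
,,,@@,,,,
,,,,,,,,,
,,,,,,,,,
gen 17: ,,,,,,,,,
,,,@@,,,,
,,,,^@,,,
,,,,,@,,,
,,,@@,,,,
,,,,,,,,,
,,,,,,,,,
gen 18: ,,,,,,,,,
,,,@@,,,,
,,,<,@,,,
,,,,,@,,,
,,,@@,,,,
,,,,,,,,,
,,,,,,,,,
gen 19: ,,,,,,,,,
,,,^@,,,,
,,,@,@,,,
,,,,,@,,,
,,,@@,,,,
,,,,,,,,,
,,,,,,,,,
gen 20: ,,,,,,,,,
,,<,@,,,,
,,,@,@,,,
,,,,,@,,,
,,,@@,,,,
,,,,,,,,,
,,,,,,,,,
gen 21: ,,^,,,,,,
,,@,@,,,,
,,,@,@,,,
,,,,,@,,,
,,,@@,,,,
,,,,,,,,,
,,,,,,,,,
gen 22: ,,@>,,,,,
,,@,@,,,,
,,,@,@,,,
,,,,,@,,,
,,,@@,,,,
,,,,,,,,,
,,,,,,,,,
gen 23: ,,@@,,,,,
,,@v@,,,,
,,,@,@,,,
,,,,,@,,,
,,,@@,,,,
,,,,,,,,,
,,,,,,,,,
gen 24: ,,@@,,,,,
,,<@@,,,,
,,,@,@,,,
,,,,,@,,,
,,,@@,,,,
,,,,,,,,,
,,,,,,,,,
gen 25: ,,@@,,,,,
,,,@@,,,,
,,v@,@,,,
,,,,,@,,,
,,,@@,,,,
,,,,,,,,,
,,,,,,,,,
gen 26: ,,@@,,,,,
,,,@@,,,,
,<@@,@,,,
,,,,,@,,,
,,,@@,,,,
,,,,,,,,,
,,,,,,,,,
gen 27: ,,@@,,,,,
,^,@@,,,,
,@@@,@,,,
,,,,,@,,,
,,,@@,,,,
,,,,,,,,,
,,,,,,,,,
gen 28: ,,@@,,,,,
,@>@@,,,,
,@@@,@,,,
,,,,,@,,,
,,,@@,,,,
,,,,,,,,,
,,,,,,,,,
gen 29: ,,@@,,,,,
,@@@@,,,,
,@v@,@,,,
,,,,,@,,,
,,,@@,,,,
,,,,,,,,,
,,,,,,,,,
gen 30: ,,@@,,,,,
,@@@@,,,,
,@,>,@,,,
,,,,,@,,,
,,,@@,,,,
,,,,,,,,,
,,,,,,,,,
gen 31: ,,@@,,,,,
,@@^@,,,,
,@,,,@,,,
,,,,,@,,,
,,,@@,,,,
,,,,,,,,,
,,,,,,,,,
gen 32: ,,@@,,,,,
,@<,@,,,,
,@,,,@,,,
,,,,,@,,,
,,,@@,,,,
,,,,,,,,,
,,,,,,,,,
gen 33: ,,@@,,,,,
,@,,@,,,,
,@v,,@,,,
,,,,,@,,,
,,,@@,,,,
,,,,,,,,,
,,,,,,,,,
gen 34: ,,@@,,,,,
,@,,@,,,,
,<@,,@,,,
,,,,,@,,,
,,,@@,,,,
,,,,,,,,,
,,,,,,,,,
gen 35: ,,@@,,,,,
,@,,@,,,,
,,@,,@,,,
,v,,,@,,,
,,,@@,,,,
,,,,,,,,,
,,,,,,,,,
gen 36: ,,@@,,,,,
,@,,@,,,,
,,@,,@,,,
<@,,,@,,,
,,,@@,,,,
,,,,,,,,,
,,,,,,,,,
gen 37: ,,@@,,,,,
,@,,@,,,,
^,@,,@,,,
@@,,,@,,,
,,,@@,,,,
,,,,,,,,,
,,,,,,,,,
gen 38: ,,@@,,,,,
,@,,@,,,,
@>@,,@,,,
@@,,,@,,,
,,,@@,,,,
,,,,,,,,,
,,,,,,,,,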